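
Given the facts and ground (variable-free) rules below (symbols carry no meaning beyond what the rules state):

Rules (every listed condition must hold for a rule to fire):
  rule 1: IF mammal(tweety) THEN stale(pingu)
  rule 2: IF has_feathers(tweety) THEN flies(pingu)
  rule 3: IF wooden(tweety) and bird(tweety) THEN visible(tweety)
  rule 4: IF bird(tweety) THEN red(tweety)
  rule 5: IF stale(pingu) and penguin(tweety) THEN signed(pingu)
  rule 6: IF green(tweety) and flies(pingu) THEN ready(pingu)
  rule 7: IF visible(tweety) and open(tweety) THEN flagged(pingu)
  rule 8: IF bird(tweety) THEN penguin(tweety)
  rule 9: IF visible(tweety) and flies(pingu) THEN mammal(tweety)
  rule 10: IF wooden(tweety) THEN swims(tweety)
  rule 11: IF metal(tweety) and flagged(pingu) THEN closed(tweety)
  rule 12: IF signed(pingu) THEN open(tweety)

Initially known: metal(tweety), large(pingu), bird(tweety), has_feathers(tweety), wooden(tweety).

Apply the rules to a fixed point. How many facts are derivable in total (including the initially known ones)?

Round 1: rule 2 [IF has_feathers(tweety) THEN flies(pingu)]; rule 3 [IF wooden(tweety) and bird(tweety) THEN visible(tweety)]; rule 4 [IF bird(tweety) THEN red(tweety)]; rule 8 [IF bird(tweety) THEN penguin(tweety)]; rule 10 [IF wooden(tweety) THEN swims(tweety)]. Adds flies(pingu), visible(tweety), red(tweety), penguin(tweety), swims(tweety).
Round 2: rule 9 [IF visible(tweety) and flies(pingu) THEN mammal(tweety)]. Adds mammal(tweety).
Round 3: rule 1 [IF mammal(tweety) THEN stale(pingu)]. Adds stale(pingu).
Round 4: rule 5 [IF stale(pingu) and penguin(tweety) THEN signed(pingu)]. Adds signed(pingu).
Round 5: rule 12 [IF signed(pingu) THEN open(tweety)]. Adds open(tweety).
Round 6: rule 7 [IF visible(tweety) and open(tweety) THEN flagged(pingu)]. Adds flagged(pingu).
Round 7: rule 11 [IF metal(tweety) and flagged(pingu) THEN closed(tweety)]. Adds closed(tweety).
Closure: {bird(tweety), closed(tweety), flagged(pingu), flies(pingu), has_feathers(tweety), large(pingu), mammal(tweety), metal(tweety), open(tweety), penguin(tweety), red(tweety), signed(pingu), stale(pingu), swims(tweety), visible(tweety), wooden(tweety)} — 16 facts.

16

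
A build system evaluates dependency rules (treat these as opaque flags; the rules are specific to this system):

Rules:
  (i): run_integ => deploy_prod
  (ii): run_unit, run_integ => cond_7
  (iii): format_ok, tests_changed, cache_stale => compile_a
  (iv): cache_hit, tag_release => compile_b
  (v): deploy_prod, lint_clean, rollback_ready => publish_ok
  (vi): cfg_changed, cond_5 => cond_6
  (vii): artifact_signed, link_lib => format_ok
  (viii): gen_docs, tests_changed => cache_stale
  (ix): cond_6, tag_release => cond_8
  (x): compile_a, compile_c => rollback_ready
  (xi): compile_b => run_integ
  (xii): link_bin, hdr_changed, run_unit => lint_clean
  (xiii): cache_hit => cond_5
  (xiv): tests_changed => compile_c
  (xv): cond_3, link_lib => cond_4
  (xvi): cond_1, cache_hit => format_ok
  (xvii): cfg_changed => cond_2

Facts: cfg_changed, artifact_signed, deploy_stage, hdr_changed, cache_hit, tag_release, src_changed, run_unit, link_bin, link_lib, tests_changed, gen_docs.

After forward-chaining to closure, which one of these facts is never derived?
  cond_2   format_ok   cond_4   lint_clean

Round 1 fires (iv), (vii), (viii), (xii), (xiii), (xiv), (xvii), giving compile_b, format_ok, cache_stale, lint_clean, cond_5, compile_c, cond_2.
Round 2 fires (iii), (vi), (xi), giving compile_a, cond_6, run_integ.
Round 3 fires (i), (ii), (ix), (x), giving deploy_prod, cond_7, cond_8, rollback_ready.
Round 4 fires (v), giving publish_ok.
Derived: cond_2 (round 1), format_ok (round 1), lint_clean (round 1). cond_4 never appears in any round.

cond_4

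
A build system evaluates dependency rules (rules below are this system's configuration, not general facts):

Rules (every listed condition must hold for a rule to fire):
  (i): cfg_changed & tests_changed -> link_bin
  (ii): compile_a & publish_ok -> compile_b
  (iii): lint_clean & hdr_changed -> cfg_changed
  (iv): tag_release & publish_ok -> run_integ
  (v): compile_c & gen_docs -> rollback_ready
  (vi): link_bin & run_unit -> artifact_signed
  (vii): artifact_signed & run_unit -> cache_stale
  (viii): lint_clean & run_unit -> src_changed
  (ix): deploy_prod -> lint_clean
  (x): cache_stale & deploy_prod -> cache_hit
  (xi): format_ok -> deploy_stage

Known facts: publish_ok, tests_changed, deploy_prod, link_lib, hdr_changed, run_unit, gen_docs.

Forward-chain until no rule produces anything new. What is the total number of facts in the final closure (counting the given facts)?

14

[1] (ix) [deploy_prod -> lint_clean]. ⇒ new: lint_clean.
[2] (iii) [lint_clean & hdr_changed -> cfg_changed]; (viii) [lint_clean & run_unit -> src_changed]. ⇒ new: cfg_changed, src_changed.
[3] (i) [cfg_changed & tests_changed -> link_bin]. ⇒ new: link_bin.
[4] (vi) [link_bin & run_unit -> artifact_signed]. ⇒ new: artifact_signed.
[5] (vii) [artifact_signed & run_unit -> cache_stale]. ⇒ new: cache_stale.
[6] (x) [cache_stale & deploy_prod -> cache_hit]. ⇒ new: cache_hit.
Closure: {artifact_signed, cache_hit, cache_stale, cfg_changed, deploy_prod, gen_docs, hdr_changed, link_bin, link_lib, lint_clean, publish_ok, run_unit, src_changed, tests_changed} — 14 facts.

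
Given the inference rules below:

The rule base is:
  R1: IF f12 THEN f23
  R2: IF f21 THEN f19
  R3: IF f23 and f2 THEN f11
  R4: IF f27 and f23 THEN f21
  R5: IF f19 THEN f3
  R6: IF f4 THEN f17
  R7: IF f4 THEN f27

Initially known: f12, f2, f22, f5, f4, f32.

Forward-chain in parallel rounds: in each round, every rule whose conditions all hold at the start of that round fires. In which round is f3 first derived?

4

[1] R1 [IF f12 THEN f23]; R6 [IF f4 THEN f17]; R7 [IF f4 THEN f27]. ⇒ new: f23, f17, f27.
[2] R3 [IF f23 and f2 THEN f11]; R4 [IF f27 and f23 THEN f21]. ⇒ new: f11, f21.
[3] R2 [IF f21 THEN f19]. ⇒ new: f19.
[4] R5 [IF f19 THEN f3]. ⇒ new: f3.
f3 first appears in round 4.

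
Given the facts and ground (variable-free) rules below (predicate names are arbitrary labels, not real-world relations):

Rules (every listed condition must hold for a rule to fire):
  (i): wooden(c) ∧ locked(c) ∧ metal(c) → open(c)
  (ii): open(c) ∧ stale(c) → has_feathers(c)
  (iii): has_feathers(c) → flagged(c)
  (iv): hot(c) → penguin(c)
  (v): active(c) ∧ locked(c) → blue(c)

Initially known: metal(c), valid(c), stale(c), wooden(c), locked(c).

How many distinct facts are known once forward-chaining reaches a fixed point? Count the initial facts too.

Round 1: (i) [wooden(c) ∧ locked(c) ∧ metal(c) → open(c)]. New: open(c).
Round 2: (ii) [open(c) ∧ stale(c) → has_feathers(c)]. New: has_feathers(c).
Round 3: (iii) [has_feathers(c) → flagged(c)]. New: flagged(c).
Closure: {flagged(c), has_feathers(c), locked(c), metal(c), open(c), stale(c), valid(c), wooden(c)} — 8 facts.

8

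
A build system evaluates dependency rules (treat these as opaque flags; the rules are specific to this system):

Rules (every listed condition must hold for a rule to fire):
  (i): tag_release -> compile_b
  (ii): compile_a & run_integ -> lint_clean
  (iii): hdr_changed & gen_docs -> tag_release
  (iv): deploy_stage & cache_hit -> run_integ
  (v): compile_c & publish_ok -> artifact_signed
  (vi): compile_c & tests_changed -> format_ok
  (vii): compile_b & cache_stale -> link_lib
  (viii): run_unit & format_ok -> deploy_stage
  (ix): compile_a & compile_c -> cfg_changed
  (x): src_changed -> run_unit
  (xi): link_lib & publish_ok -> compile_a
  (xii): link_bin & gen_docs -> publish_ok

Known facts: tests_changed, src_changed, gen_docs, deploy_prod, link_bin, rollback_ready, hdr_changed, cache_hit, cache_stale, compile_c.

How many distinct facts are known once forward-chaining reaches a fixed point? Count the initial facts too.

22

Round 1 — (iii), (vi), (x), (xii), derive tag_release, format_ok, run_unit, publish_ok.
Round 2 — (i), (v), (viii), derive compile_b, artifact_signed, deploy_stage.
Round 3 — (iv), (vii), derive run_integ, link_lib.
Round 4 — (xi), derive compile_a.
Round 5 — (ii), (ix), derive lint_clean, cfg_changed.
Closure: {artifact_signed, cache_hit, cache_stale, cfg_changed, compile_a, compile_b, compile_c, deploy_prod, deploy_stage, format_ok, gen_docs, hdr_changed, link_bin, link_lib, lint_clean, publish_ok, rollback_ready, run_integ, run_unit, src_changed, tag_release, tests_changed} — 22 facts.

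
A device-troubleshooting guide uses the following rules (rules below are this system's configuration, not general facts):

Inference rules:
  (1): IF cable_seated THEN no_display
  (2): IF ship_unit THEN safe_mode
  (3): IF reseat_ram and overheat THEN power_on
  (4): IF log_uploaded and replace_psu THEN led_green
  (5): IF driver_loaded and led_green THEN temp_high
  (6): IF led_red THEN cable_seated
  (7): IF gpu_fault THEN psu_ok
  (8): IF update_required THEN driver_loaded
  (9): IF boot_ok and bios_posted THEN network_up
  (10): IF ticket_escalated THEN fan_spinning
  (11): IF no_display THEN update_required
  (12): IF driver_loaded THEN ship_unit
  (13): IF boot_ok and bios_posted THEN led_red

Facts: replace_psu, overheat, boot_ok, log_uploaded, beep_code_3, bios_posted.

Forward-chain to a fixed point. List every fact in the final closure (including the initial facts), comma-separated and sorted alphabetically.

Round 1 fires (4), (9), (13), giving led_green, network_up, led_red.
Round 2 fires (6), giving cable_seated.
Round 3 fires (1), giving no_display.
Round 4 fires (11), giving update_required.
Round 5 fires (8), giving driver_loaded.
Round 6 fires (5), (12), giving temp_high, ship_unit.
Round 7 fires (2), giving safe_mode.

beep_code_3, bios_posted, boot_ok, cable_seated, driver_loaded, led_green, led_red, log_uploaded, network_up, no_display, overheat, replace_psu, safe_mode, ship_unit, temp_high, update_required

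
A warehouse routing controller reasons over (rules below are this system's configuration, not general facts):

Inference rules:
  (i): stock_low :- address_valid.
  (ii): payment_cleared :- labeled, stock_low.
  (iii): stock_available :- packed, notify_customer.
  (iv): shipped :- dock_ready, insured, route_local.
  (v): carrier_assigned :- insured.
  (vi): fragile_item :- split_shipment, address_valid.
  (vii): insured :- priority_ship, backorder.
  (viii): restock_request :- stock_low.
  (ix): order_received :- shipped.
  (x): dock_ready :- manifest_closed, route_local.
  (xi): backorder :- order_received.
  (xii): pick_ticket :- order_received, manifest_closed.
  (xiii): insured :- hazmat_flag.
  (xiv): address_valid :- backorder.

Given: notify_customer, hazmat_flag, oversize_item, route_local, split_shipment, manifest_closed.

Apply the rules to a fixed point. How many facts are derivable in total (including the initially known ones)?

Round 1: (x) [dock_ready :- manifest_closed, route_local.]; (xiii) [insured :- hazmat_flag.]. New: dock_ready, insured.
Round 2: (iv) [shipped :- dock_ready, insured, route_local.]; (v) [carrier_assigned :- insured.]. New: shipped, carrier_assigned.
Round 3: (ix) [order_received :- shipped.]. New: order_received.
Round 4: (xi) [backorder :- order_received.]; (xii) [pick_ticket :- order_received, manifest_closed.]. New: backorder, pick_ticket.
Round 5: (xiv) [address_valid :- backorder.]. New: address_valid.
Round 6: (i) [stock_low :- address_valid.]; (vi) [fragile_item :- split_shipment, address_valid.]. New: stock_low, fragile_item.
Round 7: (viii) [restock_request :- stock_low.]. New: restock_request.
Closure: {address_valid, backorder, carrier_assigned, dock_ready, fragile_item, hazmat_flag, insured, manifest_closed, notify_customer, order_received, oversize_item, pick_ticket, restock_request, route_local, shipped, split_shipment, stock_low} — 17 facts.

17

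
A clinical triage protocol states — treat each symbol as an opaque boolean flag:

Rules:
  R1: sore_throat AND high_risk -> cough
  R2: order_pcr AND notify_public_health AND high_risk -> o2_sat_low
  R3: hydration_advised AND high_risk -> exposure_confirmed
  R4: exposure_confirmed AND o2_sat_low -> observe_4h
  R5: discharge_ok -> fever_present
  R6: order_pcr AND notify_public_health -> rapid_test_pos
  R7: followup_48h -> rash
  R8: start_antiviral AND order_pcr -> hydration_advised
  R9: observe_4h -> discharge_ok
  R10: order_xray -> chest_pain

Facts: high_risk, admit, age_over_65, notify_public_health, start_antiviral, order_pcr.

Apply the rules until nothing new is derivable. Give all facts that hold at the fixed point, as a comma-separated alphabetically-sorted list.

admit, age_over_65, discharge_ok, exposure_confirmed, fever_present, high_risk, hydration_advised, notify_public_health, o2_sat_low, observe_4h, order_pcr, rapid_test_pos, start_antiviral

Round 1: R2 [order_pcr AND notify_public_health AND high_risk -> o2_sat_low]; R6 [order_pcr AND notify_public_health -> rapid_test_pos]; R8 [start_antiviral AND order_pcr -> hydration_advised]. Adds o2_sat_low, rapid_test_pos, hydration_advised.
Round 2: R3 [hydration_advised AND high_risk -> exposure_confirmed]. Adds exposure_confirmed.
Round 3: R4 [exposure_confirmed AND o2_sat_low -> observe_4h]. Adds observe_4h.
Round 4: R9 [observe_4h -> discharge_ok]. Adds discharge_ok.
Round 5: R5 [discharge_ok -> fever_present]. Adds fever_present.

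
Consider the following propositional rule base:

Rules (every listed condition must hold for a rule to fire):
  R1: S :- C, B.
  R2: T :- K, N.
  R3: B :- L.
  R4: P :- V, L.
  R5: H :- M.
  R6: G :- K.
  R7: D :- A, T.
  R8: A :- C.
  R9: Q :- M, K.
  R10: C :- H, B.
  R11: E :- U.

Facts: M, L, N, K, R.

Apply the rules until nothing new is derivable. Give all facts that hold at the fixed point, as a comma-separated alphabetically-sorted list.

Round 1: R2 [T :- K, N.]; R3 [B :- L.]; R5 [H :- M.]; R6 [G :- K.]; R9 [Q :- M, K.]. New: T, B, H, G, Q.
Round 2: R10 [C :- H, B.]. New: C.
Round 3: R1 [S :- C, B.]; R8 [A :- C.]. New: S, A.
Round 4: R7 [D :- A, T.]. New: D.

A, B, C, D, G, H, K, L, M, N, Q, R, S, T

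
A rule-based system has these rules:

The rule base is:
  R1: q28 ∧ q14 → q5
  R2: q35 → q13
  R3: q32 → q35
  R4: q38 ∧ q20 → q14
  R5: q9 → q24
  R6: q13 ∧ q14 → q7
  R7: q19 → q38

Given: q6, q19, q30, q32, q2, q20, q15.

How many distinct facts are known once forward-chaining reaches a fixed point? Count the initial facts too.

12

Round 1: R3 [q32 → q35]; R7 [q19 → q38]. New: q35, q38.
Round 2: R2 [q35 → q13]; R4 [q38 ∧ q20 → q14]. New: q13, q14.
Round 3: R6 [q13 ∧ q14 → q7]. New: q7.
Closure: {q13, q14, q15, q19, q2, q20, q30, q32, q35, q38, q6, q7} — 12 facts.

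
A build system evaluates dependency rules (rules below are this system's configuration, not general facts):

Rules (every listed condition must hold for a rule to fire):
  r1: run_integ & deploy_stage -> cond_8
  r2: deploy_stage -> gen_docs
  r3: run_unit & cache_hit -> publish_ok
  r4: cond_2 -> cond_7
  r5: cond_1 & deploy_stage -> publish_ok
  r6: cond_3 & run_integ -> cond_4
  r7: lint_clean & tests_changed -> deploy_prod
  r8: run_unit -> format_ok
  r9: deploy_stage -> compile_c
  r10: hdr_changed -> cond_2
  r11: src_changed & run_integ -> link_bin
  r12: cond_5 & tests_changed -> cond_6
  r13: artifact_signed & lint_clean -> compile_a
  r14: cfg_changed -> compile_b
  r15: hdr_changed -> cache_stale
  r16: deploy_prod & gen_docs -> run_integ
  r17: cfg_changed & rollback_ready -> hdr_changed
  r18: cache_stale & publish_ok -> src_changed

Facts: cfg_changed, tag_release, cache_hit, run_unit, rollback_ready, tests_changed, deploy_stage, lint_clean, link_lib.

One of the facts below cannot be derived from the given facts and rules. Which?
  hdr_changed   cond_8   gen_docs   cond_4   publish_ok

Round 1: r2 [deploy_stage -> gen_docs]; r3 [run_unit & cache_hit -> publish_ok]; r7 [lint_clean & tests_changed -> deploy_prod]; r8 [run_unit -> format_ok]; r9 [deploy_stage -> compile_c]; r14 [cfg_changed -> compile_b]; r17 [cfg_changed & rollback_ready -> hdr_changed]. Adds gen_docs, publish_ok, deploy_prod, format_ok, compile_c, compile_b, hdr_changed.
Round 2: r10 [hdr_changed -> cond_2]; r15 [hdr_changed -> cache_stale]; r16 [deploy_prod & gen_docs -> run_integ]. Adds cond_2, cache_stale, run_integ.
Round 3: r1 [run_integ & deploy_stage -> cond_8]; r4 [cond_2 -> cond_7]; r18 [cache_stale & publish_ok -> src_changed]. Adds cond_8, cond_7, src_changed.
Round 4: r11 [src_changed & run_integ -> link_bin]. Adds link_bin.
Derived: hdr_changed (round 1), cond_8 (round 3), publish_ok (round 1), gen_docs (round 1). cond_4 never appears in any round.

cond_4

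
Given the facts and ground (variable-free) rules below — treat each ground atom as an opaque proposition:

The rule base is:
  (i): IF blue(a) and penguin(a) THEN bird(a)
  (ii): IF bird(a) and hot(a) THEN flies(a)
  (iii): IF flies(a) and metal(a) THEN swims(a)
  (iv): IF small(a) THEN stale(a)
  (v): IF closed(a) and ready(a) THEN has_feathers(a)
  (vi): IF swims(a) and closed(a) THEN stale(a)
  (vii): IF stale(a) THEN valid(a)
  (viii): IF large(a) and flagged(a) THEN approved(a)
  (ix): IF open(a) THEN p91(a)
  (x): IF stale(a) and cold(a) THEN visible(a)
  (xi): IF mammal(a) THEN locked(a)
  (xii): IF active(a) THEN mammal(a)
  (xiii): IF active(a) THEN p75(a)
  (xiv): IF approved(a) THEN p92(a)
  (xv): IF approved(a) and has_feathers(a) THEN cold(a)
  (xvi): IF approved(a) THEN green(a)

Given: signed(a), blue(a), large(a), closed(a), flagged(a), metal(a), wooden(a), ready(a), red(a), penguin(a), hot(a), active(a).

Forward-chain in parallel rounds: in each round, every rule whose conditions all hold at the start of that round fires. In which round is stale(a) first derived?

[1] (i) [IF blue(a) and penguin(a) THEN bird(a)]; (v) [IF closed(a) and ready(a) THEN has_feathers(a)]; (viii) [IF large(a) and flagged(a) THEN approved(a)]; (xii) [IF active(a) THEN mammal(a)]; (xiii) [IF active(a) THEN p75(a)]. ⇒ new: bird(a), has_feathers(a), approved(a), mammal(a), p75(a).
[2] (ii) [IF bird(a) and hot(a) THEN flies(a)]; (xi) [IF mammal(a) THEN locked(a)]; (xiv) [IF approved(a) THEN p92(a)]; (xv) [IF approved(a) and has_feathers(a) THEN cold(a)]; (xvi) [IF approved(a) THEN green(a)]. ⇒ new: flies(a), locked(a), p92(a), cold(a), green(a).
[3] (iii) [IF flies(a) and metal(a) THEN swims(a)]. ⇒ new: swims(a).
[4] (vi) [IF swims(a) and closed(a) THEN stale(a)]. ⇒ new: stale(a).
stale(a) first appears in round 4.

4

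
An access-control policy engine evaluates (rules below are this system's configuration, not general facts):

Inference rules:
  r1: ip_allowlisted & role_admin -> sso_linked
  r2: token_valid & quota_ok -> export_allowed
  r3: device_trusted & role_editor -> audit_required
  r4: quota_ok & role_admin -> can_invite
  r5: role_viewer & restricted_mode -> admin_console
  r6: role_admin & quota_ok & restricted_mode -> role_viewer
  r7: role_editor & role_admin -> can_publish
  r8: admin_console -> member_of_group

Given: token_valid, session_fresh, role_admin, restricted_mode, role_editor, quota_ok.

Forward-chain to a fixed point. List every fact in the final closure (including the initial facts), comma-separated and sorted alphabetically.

admin_console, can_invite, can_publish, export_allowed, member_of_group, quota_ok, restricted_mode, role_admin, role_editor, role_viewer, session_fresh, token_valid

Round 1: r2 [token_valid & quota_ok -> export_allowed]; r4 [quota_ok & role_admin -> can_invite]; r6 [role_admin & quota_ok & restricted_mode -> role_viewer]; r7 [role_editor & role_admin -> can_publish]. Adds export_allowed, can_invite, role_viewer, can_publish.
Round 2: r5 [role_viewer & restricted_mode -> admin_console]. Adds admin_console.
Round 3: r8 [admin_console -> member_of_group]. Adds member_of_group.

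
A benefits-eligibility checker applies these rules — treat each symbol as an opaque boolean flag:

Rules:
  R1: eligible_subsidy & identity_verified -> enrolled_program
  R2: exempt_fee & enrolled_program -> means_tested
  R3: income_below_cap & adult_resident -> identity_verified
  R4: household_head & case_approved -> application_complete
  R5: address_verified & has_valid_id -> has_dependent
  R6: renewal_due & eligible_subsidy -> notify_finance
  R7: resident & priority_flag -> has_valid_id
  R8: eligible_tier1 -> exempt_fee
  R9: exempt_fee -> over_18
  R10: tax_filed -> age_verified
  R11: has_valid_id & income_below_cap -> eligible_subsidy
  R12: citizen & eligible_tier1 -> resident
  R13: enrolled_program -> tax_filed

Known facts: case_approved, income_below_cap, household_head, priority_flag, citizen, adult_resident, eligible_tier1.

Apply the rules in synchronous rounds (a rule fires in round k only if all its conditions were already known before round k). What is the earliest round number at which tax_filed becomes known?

[1] R3 [income_below_cap & adult_resident -> identity_verified]; R4 [household_head & case_approved -> application_complete]; R8 [eligible_tier1 -> exempt_fee]; R12 [citizen & eligible_tier1 -> resident]. ⇒ new: identity_verified, application_complete, exempt_fee, resident.
[2] R7 [resident & priority_flag -> has_valid_id]; R9 [exempt_fee -> over_18]. ⇒ new: has_valid_id, over_18.
[3] R11 [has_valid_id & income_below_cap -> eligible_subsidy]. ⇒ new: eligible_subsidy.
[4] R1 [eligible_subsidy & identity_verified -> enrolled_program]. ⇒ new: enrolled_program.
[5] R2 [exempt_fee & enrolled_program -> means_tested]; R13 [enrolled_program -> tax_filed]. ⇒ new: means_tested, tax_filed.
tax_filed first appears in round 5.

5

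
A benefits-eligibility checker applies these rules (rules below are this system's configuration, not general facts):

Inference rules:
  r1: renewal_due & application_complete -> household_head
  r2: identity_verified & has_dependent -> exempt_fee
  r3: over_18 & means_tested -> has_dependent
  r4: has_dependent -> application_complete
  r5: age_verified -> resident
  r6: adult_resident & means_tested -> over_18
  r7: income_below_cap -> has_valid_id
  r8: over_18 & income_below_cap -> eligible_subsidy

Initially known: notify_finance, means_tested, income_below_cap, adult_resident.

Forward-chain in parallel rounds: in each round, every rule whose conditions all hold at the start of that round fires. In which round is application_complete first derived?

3

Round 1: r6 [adult_resident & means_tested -> over_18]; r7 [income_below_cap -> has_valid_id]. Adds over_18, has_valid_id.
Round 2: r3 [over_18 & means_tested -> has_dependent]; r8 [over_18 & income_below_cap -> eligible_subsidy]. Adds has_dependent, eligible_subsidy.
Round 3: r4 [has_dependent -> application_complete]. Adds application_complete.
application_complete first appears in round 3.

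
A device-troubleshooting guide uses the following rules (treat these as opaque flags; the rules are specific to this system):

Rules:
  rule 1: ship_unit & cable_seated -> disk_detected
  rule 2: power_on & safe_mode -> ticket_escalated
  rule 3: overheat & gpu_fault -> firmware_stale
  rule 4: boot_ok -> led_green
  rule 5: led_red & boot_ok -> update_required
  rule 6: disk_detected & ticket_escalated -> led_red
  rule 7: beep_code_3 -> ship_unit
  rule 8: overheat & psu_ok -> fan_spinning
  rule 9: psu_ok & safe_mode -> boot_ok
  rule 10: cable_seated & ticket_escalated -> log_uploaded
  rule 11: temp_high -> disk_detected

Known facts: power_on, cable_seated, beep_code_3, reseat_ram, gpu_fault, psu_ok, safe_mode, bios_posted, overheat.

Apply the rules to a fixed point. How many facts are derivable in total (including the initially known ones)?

[1] rule 2 [power_on & safe_mode -> ticket_escalated]; rule 3 [overheat & gpu_fault -> firmware_stale]; rule 7 [beep_code_3 -> ship_unit]; rule 8 [overheat & psu_ok -> fan_spinning]; rule 9 [psu_ok & safe_mode -> boot_ok]. ⇒ new: ticket_escalated, firmware_stale, ship_unit, fan_spinning, boot_ok.
[2] rule 1 [ship_unit & cable_seated -> disk_detected]; rule 4 [boot_ok -> led_green]; rule 10 [cable_seated & ticket_escalated -> log_uploaded]. ⇒ new: disk_detected, led_green, log_uploaded.
[3] rule 6 [disk_detected & ticket_escalated -> led_red]. ⇒ new: led_red.
[4] rule 5 [led_red & boot_ok -> update_required]. ⇒ new: update_required.
Closure: {beep_code_3, bios_posted, boot_ok, cable_seated, disk_detected, fan_spinning, firmware_stale, gpu_fault, led_green, led_red, log_uploaded, overheat, power_on, psu_ok, reseat_ram, safe_mode, ship_unit, ticket_escalated, update_required} — 19 facts.

19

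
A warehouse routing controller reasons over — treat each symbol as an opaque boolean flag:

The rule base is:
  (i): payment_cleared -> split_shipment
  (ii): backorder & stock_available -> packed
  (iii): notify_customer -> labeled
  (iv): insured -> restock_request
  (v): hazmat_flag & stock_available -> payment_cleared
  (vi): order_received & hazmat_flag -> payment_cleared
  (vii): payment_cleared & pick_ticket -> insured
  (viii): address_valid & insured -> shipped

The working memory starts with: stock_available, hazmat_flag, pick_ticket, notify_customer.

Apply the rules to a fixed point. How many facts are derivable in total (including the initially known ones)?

9

Round 1 — (iii), (v), derive labeled, payment_cleared.
Round 2 — (i), (vii), derive split_shipment, insured.
Round 3 — (iv), derive restock_request.
Closure: {hazmat_flag, insured, labeled, notify_customer, payment_cleared, pick_ticket, restock_request, split_shipment, stock_available} — 9 facts.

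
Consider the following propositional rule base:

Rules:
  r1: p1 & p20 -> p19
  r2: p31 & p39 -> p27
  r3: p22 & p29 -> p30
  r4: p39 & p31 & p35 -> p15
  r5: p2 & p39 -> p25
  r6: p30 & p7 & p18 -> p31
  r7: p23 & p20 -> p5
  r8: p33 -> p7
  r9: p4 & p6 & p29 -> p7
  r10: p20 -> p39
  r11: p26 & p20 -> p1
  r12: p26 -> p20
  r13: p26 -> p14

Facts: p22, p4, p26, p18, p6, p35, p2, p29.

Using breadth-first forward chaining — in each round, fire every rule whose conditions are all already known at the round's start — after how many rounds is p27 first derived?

Round 1: r3 [p22 & p29 -> p30]; r9 [p4 & p6 & p29 -> p7]; r12 [p26 -> p20]; r13 [p26 -> p14]. New: p30, p7, p20, p14.
Round 2: r6 [p30 & p7 & p18 -> p31]; r10 [p20 -> p39]; r11 [p26 & p20 -> p1]. New: p31, p39, p1.
Round 3: r1 [p1 & p20 -> p19]; r2 [p31 & p39 -> p27]; r4 [p39 & p31 & p35 -> p15]; r5 [p2 & p39 -> p25]. New: p19, p27, p15, p25.
p27 first appears in round 3.

3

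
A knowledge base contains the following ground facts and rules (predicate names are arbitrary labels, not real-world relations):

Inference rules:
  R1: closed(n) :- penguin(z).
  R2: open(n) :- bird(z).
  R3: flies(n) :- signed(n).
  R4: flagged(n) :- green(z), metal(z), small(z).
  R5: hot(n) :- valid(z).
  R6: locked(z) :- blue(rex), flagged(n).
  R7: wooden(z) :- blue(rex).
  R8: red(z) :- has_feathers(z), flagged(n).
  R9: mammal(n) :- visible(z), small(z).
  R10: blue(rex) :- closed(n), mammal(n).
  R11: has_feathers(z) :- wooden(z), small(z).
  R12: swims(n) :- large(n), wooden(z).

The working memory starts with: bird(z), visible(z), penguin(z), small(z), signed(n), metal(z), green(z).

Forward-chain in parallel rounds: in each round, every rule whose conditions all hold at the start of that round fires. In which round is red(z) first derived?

5

Round 1: R1 [closed(n) :- penguin(z).]; R2 [open(n) :- bird(z).]; R3 [flies(n) :- signed(n).]; R4 [flagged(n) :- green(z), metal(z), small(z).]; R9 [mammal(n) :- visible(z), small(z).]. New: closed(n), open(n), flies(n), flagged(n), mammal(n).
Round 2: R10 [blue(rex) :- closed(n), mammal(n).]. New: blue(rex).
Round 3: R6 [locked(z) :- blue(rex), flagged(n).]; R7 [wooden(z) :- blue(rex).]. New: locked(z), wooden(z).
Round 4: R11 [has_feathers(z) :- wooden(z), small(z).]. New: has_feathers(z).
Round 5: R8 [red(z) :- has_feathers(z), flagged(n).]. New: red(z).
red(z) first appears in round 5.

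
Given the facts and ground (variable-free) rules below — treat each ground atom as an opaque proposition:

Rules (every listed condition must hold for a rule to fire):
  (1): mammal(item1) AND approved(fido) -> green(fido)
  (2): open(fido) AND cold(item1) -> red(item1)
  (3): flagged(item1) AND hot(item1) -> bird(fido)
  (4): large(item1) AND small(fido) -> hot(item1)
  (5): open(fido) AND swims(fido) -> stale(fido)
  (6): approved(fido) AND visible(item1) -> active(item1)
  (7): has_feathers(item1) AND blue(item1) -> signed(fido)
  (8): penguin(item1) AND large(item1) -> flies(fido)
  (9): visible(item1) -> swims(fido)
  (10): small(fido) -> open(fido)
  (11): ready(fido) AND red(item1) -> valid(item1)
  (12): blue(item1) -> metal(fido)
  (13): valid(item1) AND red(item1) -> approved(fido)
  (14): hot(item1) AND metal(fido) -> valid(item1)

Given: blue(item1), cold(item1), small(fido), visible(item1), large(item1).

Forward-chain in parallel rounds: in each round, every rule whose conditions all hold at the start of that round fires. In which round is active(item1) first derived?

Round 1: (4) [large(item1) AND small(fido) -> hot(item1)]; (9) [visible(item1) -> swims(fido)]; (10) [small(fido) -> open(fido)]; (12) [blue(item1) -> metal(fido)]. Adds hot(item1), swims(fido), open(fido), metal(fido).
Round 2: (2) [open(fido) AND cold(item1) -> red(item1)]; (5) [open(fido) AND swims(fido) -> stale(fido)]; (14) [hot(item1) AND metal(fido) -> valid(item1)]. Adds red(item1), stale(fido), valid(item1).
Round 3: (13) [valid(item1) AND red(item1) -> approved(fido)]. Adds approved(fido).
Round 4: (6) [approved(fido) AND visible(item1) -> active(item1)]. Adds active(item1).
active(item1) first appears in round 4.

4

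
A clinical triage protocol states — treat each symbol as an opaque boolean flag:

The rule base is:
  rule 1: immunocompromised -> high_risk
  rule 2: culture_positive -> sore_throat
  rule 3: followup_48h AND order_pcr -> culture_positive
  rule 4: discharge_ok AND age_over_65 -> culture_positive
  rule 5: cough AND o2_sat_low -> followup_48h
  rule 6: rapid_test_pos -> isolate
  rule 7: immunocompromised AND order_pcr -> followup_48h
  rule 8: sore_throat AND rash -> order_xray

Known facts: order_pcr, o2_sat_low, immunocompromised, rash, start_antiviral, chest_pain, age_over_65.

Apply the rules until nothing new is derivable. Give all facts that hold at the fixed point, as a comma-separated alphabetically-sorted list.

age_over_65, chest_pain, culture_positive, followup_48h, high_risk, immunocompromised, o2_sat_low, order_pcr, order_xray, rash, sore_throat, start_antiviral

[1] rule 1 [immunocompromised -> high_risk]; rule 7 [immunocompromised AND order_pcr -> followup_48h]. ⇒ new: high_risk, followup_48h.
[2] rule 3 [followup_48h AND order_pcr -> culture_positive]. ⇒ new: culture_positive.
[3] rule 2 [culture_positive -> sore_throat]. ⇒ new: sore_throat.
[4] rule 8 [sore_throat AND rash -> order_xray]. ⇒ new: order_xray.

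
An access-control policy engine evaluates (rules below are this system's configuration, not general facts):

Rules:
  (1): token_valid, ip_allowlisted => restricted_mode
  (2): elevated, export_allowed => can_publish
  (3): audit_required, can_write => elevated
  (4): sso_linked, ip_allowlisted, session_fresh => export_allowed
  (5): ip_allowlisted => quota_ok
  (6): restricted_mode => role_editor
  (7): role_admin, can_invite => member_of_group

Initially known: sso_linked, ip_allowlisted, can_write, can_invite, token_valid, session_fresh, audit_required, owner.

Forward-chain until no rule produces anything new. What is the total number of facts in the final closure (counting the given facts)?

14

Round 1 — (1), (3), (4), (5), derive restricted_mode, elevated, export_allowed, quota_ok.
Round 2 — (2), (6), derive can_publish, role_editor.
Closure: {audit_required, can_invite, can_publish, can_write, elevated, export_allowed, ip_allowlisted, owner, quota_ok, restricted_mode, role_editor, session_fresh, sso_linked, token_valid} — 14 facts.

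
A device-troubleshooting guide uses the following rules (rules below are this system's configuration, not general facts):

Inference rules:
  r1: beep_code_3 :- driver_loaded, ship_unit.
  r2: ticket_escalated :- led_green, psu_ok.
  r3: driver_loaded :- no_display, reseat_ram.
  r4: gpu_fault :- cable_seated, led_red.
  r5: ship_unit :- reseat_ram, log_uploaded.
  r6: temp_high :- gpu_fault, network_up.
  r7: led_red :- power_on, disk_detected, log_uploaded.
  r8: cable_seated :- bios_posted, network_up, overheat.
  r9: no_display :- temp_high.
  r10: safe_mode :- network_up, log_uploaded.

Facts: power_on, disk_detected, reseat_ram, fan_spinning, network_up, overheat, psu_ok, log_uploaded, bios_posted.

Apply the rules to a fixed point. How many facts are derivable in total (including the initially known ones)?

18

Round 1: r5 [ship_unit :- reseat_ram, log_uploaded.]; r7 [led_red :- power_on, disk_detected, log_uploaded.]; r8 [cable_seated :- bios_posted, network_up, overheat.]; r10 [safe_mode :- network_up, log_uploaded.]. Adds ship_unit, led_red, cable_seated, safe_mode.
Round 2: r4 [gpu_fault :- cable_seated, led_red.]. Adds gpu_fault.
Round 3: r6 [temp_high :- gpu_fault, network_up.]. Adds temp_high.
Round 4: r9 [no_display :- temp_high.]. Adds no_display.
Round 5: r3 [driver_loaded :- no_display, reseat_ram.]. Adds driver_loaded.
Round 6: r1 [beep_code_3 :- driver_loaded, ship_unit.]. Adds beep_code_3.
Closure: {beep_code_3, bios_posted, cable_seated, disk_detected, driver_loaded, fan_spinning, gpu_fault, led_red, log_uploaded, network_up, no_display, overheat, power_on, psu_ok, reseat_ram, safe_mode, ship_unit, temp_high} — 18 facts.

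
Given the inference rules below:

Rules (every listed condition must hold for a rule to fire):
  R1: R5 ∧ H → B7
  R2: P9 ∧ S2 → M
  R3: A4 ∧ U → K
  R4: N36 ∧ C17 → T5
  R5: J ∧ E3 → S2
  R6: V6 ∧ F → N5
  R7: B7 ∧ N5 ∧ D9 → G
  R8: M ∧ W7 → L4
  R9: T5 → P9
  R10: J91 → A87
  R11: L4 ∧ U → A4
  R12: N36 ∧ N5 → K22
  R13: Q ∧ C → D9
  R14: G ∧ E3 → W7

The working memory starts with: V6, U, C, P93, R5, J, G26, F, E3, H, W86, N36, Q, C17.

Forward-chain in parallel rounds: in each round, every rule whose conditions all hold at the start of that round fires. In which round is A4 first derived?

Round 1 — R1, R4, R5, R6, R13, derive B7, T5, S2, N5, D9.
Round 2 — R7, R9, R12, derive G, P9, K22.
Round 3 — R2, R14, derive M, W7.
Round 4 — R8, derive L4.
Round 5 — R11, derive A4.
A4 first appears in round 5.

5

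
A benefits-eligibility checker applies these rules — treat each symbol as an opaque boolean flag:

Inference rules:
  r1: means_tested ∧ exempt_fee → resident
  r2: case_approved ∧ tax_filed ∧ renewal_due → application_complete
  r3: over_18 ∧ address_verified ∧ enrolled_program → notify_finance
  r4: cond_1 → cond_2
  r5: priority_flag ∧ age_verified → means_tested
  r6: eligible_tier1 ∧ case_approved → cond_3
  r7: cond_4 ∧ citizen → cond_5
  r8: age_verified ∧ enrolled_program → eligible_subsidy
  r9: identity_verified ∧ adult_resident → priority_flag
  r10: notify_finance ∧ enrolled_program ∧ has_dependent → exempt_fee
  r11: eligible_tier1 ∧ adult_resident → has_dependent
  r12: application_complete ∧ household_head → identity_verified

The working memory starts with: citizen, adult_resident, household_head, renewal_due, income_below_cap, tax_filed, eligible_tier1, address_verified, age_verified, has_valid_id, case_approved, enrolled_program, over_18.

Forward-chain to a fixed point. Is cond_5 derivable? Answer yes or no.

Round 1: r2 [case_approved ∧ tax_filed ∧ renewal_due → application_complete]; r3 [over_18 ∧ address_verified ∧ enrolled_program → notify_finance]; r6 [eligible_tier1 ∧ case_approved → cond_3]; r8 [age_verified ∧ enrolled_program → eligible_subsidy]; r11 [eligible_tier1 ∧ adult_resident → has_dependent]. Adds application_complete, notify_finance, cond_3, eligible_subsidy, has_dependent.
Round 2: r10 [notify_finance ∧ enrolled_program ∧ has_dependent → exempt_fee]; r12 [application_complete ∧ household_head → identity_verified]. Adds exempt_fee, identity_verified.
Round 3: r9 [identity_verified ∧ adult_resident → priority_flag]. Adds priority_flag.
Round 4: r5 [priority_flag ∧ age_verified → means_tested]. Adds means_tested.
Round 5: r1 [means_tested ∧ exempt_fee → resident]. Adds resident.
Fixed point reached. cond_5 is concluded only by r7; r7 needs cond_4 (never derived).

no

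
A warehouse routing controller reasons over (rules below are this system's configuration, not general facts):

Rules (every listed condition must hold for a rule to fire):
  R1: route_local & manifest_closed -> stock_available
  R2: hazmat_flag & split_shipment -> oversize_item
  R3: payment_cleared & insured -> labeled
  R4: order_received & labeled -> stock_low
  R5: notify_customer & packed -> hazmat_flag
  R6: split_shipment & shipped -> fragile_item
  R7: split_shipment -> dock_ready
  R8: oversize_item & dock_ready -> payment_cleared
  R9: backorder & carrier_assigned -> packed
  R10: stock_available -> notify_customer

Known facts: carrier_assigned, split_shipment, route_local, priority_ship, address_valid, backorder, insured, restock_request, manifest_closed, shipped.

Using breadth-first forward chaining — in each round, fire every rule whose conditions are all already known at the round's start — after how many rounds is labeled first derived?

Round 1 fires R1, R6, R7, R9, giving stock_available, fragile_item, dock_ready, packed.
Round 2 fires R10, giving notify_customer.
Round 3 fires R5, giving hazmat_flag.
Round 4 fires R2, giving oversize_item.
Round 5 fires R8, giving payment_cleared.
Round 6 fires R3, giving labeled.
labeled first appears in round 6.

6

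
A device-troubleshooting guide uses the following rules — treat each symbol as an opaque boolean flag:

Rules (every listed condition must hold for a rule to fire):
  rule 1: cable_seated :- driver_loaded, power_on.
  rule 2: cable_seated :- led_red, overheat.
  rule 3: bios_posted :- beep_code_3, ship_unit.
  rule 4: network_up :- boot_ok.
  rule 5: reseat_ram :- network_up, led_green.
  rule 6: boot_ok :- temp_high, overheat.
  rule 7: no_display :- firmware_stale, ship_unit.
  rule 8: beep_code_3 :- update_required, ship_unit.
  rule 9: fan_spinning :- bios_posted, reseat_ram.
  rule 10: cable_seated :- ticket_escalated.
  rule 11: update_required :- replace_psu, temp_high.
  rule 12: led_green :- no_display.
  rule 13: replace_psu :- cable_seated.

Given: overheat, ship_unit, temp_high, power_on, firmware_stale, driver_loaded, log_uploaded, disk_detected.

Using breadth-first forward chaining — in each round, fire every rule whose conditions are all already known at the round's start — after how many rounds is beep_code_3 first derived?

[1] rule 1 [cable_seated :- driver_loaded, power_on.]; rule 6 [boot_ok :- temp_high, overheat.]; rule 7 [no_display :- firmware_stale, ship_unit.]. ⇒ new: cable_seated, boot_ok, no_display.
[2] rule 4 [network_up :- boot_ok.]; rule 12 [led_green :- no_display.]; rule 13 [replace_psu :- cable_seated.]. ⇒ new: network_up, led_green, replace_psu.
[3] rule 5 [reseat_ram :- network_up, led_green.]; rule 11 [update_required :- replace_psu, temp_high.]. ⇒ new: reseat_ram, update_required.
[4] rule 8 [beep_code_3 :- update_required, ship_unit.]. ⇒ new: beep_code_3.
beep_code_3 first appears in round 4.

4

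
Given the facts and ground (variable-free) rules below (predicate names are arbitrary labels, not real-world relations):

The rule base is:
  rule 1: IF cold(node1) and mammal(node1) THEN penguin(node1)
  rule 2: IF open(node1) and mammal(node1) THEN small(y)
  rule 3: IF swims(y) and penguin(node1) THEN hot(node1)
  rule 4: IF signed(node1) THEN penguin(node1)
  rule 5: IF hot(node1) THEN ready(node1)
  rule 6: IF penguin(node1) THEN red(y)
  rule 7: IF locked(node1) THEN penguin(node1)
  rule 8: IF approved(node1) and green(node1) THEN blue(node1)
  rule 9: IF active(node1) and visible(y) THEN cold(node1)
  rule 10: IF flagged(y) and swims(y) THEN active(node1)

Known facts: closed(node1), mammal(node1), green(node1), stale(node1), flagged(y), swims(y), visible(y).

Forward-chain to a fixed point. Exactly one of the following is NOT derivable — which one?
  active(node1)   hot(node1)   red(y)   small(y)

Round 1 — rule 10, derive active(node1).
Round 2 — rule 9, derive cold(node1).
Round 3 — rule 1, derive penguin(node1).
Round 4 — rule 3, rule 6, derive hot(node1), red(y).
Round 5 — rule 5, derive ready(node1).
Derived: hot(node1) (round 4), red(y) (round 4), active(node1) (round 1). small(y) never appears in any round.

small(y)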